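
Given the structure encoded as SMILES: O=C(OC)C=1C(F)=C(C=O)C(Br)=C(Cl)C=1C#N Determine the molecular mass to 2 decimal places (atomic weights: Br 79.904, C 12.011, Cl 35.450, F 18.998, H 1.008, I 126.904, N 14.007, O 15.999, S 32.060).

320.50 g/mol

First, the molecular formula is C10H4BrClFNO3 (counting implicit H from valence).
  Br: 1 × 79.904 = 79.904
  C: 10 × 12.011 = 120.110
  Cl: 1 × 35.450 = 35.450
  F: 1 × 18.998 = 18.998
  H: 4 × 1.008 = 4.032
  N: 1 × 14.007 = 14.007
  O: 3 × 15.999 = 47.997
Sum: 1×79.904 + 10×12.011 + 1×35.450 + 1×18.998 + 4×1.008 + 1×14.007 + 3×15.999 = 320.498 → 320.50 g/mol.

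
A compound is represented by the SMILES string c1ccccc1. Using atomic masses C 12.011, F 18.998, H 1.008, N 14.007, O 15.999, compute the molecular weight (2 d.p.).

First, the molecular formula is C6H6 (counting implicit H from valence).
  C: 6 × 12.011 = 72.066
  H: 6 × 1.008 = 6.048
Sum: 6×12.011 + 6×1.008 = 78.114 → 78.11 g/mol.

78.11 g/mol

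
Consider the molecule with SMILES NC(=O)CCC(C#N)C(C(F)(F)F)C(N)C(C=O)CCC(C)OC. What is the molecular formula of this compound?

C15H24F3N3O3

Walk through each heavy atom and fill implicit hydrogens from standard valence (C 4, N 3, O 2, S 2, halogen 1):
  atom 1: N, bond orders sum to 1 (valence 3) → 2 H
  atom 2: C, bond orders sum to 4 (valence 4) → 0 H
  atom 3: O, bond orders sum to 2 (valence 2) → 0 H
  atom 4: C, bond orders sum to 2 (valence 4) → 2 H
  atom 5: C, bond orders sum to 2 (valence 4) → 2 H
  atom 6: C, bond orders sum to 3 (valence 4) → 1 H
  atom 7: C, bond orders sum to 4 (valence 4) → 0 H
  atom 8: N, bond orders sum to 3 (valence 3) → 0 H
  atom 9: C, bond orders sum to 3 (valence 4) → 1 H
  atom 10: C, bond orders sum to 4 (valence 4) → 0 H
  atom 11: F (halogen, monovalent) → 0 H
  atom 12: F (halogen, monovalent) → 0 H
  atom 13: F (halogen, monovalent) → 0 H
  atom 14: C, bond orders sum to 3 (valence 4) → 1 H
  atom 15: N, bond orders sum to 1 (valence 3) → 2 H
  atom 16: C, bond orders sum to 3 (valence 4) → 1 H
  atom 17: C, bond orders sum to 3 (valence 4) → 1 H
  atom 18: O, bond orders sum to 2 (valence 2) → 0 H
  atom 19: C, bond orders sum to 2 (valence 4) → 2 H
  atom 20: C, bond orders sum to 2 (valence 4) → 2 H
  atom 21: C, bond orders sum to 3 (valence 4) → 1 H
  atom 22: C, bond orders sum to 1 (valence 4) → 3 H
  atom 23: O, bond orders sum to 2 (valence 2) → 0 H
  atom 24: C, bond orders sum to 1 (valence 4) → 3 H
Totals → C:15, H:24, F:3, N:3, O:3.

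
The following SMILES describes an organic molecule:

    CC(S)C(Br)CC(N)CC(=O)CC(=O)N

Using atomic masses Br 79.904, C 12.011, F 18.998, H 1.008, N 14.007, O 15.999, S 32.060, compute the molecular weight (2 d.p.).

First, the molecular formula is C9H17BrN2O2S (counting implicit H from valence).
  Br: 1 × 79.904 = 79.904
  C: 9 × 12.011 = 108.099
  H: 17 × 1.008 = 17.136
  N: 2 × 14.007 = 28.014
  O: 2 × 15.999 = 31.998
  S: 1 × 32.060 = 32.060
Sum: 1×79.904 + 9×12.011 + 17×1.008 + 2×14.007 + 2×15.999 + 1×32.060 = 297.211 → 297.21 g/mol.

297.21 g/mol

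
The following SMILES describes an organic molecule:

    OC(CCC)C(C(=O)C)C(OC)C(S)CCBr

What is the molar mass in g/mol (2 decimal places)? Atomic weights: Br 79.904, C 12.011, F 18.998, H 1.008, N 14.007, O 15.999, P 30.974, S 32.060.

327.28 g/mol

First, the molecular formula is C12H23BrO3S (counting implicit H from valence).
  Br: 1 × 79.904 = 79.904
  C: 12 × 12.011 = 144.132
  H: 23 × 1.008 = 23.184
  O: 3 × 15.999 = 47.997
  S: 1 × 32.060 = 32.060
Sum: 1×79.904 + 12×12.011 + 23×1.008 + 3×15.999 + 1×32.060 = 327.277 → 327.28 g/mol.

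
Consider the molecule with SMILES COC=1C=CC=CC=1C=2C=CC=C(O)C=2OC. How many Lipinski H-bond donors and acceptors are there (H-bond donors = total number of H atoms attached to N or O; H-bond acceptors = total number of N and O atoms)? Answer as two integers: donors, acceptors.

1, 3

Donors: find every N or O and count the H atoms it carries.
  atom 2 (O): bond orders sum to 2 → 0 H
  atom 14 (O): bond orders sum to 1 → 1 H
  atom 16 (O): bond orders sum to 2 → 0 H
Lipinski HBD = 1.
Acceptors: N atoms = 0, O atoms = 3 → HBA = 3.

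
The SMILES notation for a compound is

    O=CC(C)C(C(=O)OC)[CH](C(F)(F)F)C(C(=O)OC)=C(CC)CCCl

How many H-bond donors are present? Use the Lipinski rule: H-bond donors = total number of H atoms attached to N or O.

0

Donors: find every N or O and count the H atoms it carries.
  atom 1 (O): bond orders sum to 2 → 0 H
  atom 7 (O): bond orders sum to 2 → 0 H
  atom 8 (O): bond orders sum to 2 → 0 H
  atom 17 (O): bond orders sum to 2 → 0 H
  atom 18 (O): bond orders sum to 2 → 0 H
Lipinski HBD = 0.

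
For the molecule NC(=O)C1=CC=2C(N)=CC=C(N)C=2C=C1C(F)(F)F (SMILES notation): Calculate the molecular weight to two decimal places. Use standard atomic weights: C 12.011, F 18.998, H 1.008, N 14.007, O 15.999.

269.23 g/mol

First, the molecular formula is C12H10F3N3O (counting implicit H from valence).
  C: 12 × 12.011 = 144.132
  F: 3 × 18.998 = 56.994
  H: 10 × 1.008 = 10.080
  N: 3 × 14.007 = 42.021
  O: 1 × 15.999 = 15.999
Sum: 12×12.011 + 3×18.998 + 10×1.008 + 3×14.007 + 1×15.999 = 269.226 → 269.23 g/mol.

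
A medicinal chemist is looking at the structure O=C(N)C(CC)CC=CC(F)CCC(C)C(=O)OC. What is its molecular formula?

C14H24FNO3

Walk through each heavy atom and fill implicit hydrogens from standard valence (C 4, N 3, O 2, S 2, halogen 1):
  atom 1: O, bond orders sum to 2 (valence 2) → 0 H
  atom 2: C, bond orders sum to 4 (valence 4) → 0 H
  atom 3: N, bond orders sum to 1 (valence 3) → 2 H
  atom 4: C, bond orders sum to 3 (valence 4) → 1 H
  atom 5: C, bond orders sum to 2 (valence 4) → 2 H
  atom 6: C, bond orders sum to 1 (valence 4) → 3 H
  atom 7: C, bond orders sum to 2 (valence 4) → 2 H
  atom 8: C, bond orders sum to 3 (valence 4) → 1 H
  atom 9: C, bond orders sum to 3 (valence 4) → 1 H
  atom 10: C, bond orders sum to 3 (valence 4) → 1 H
  atom 11: F (halogen, monovalent) → 0 H
  atom 12: C, bond orders sum to 2 (valence 4) → 2 H
  atom 13: C, bond orders sum to 2 (valence 4) → 2 H
  atom 14: C, bond orders sum to 3 (valence 4) → 1 H
  atom 15: C, bond orders sum to 1 (valence 4) → 3 H
  atom 16: C, bond orders sum to 4 (valence 4) → 0 H
  atom 17: O, bond orders sum to 2 (valence 2) → 0 H
  atom 18: O, bond orders sum to 2 (valence 2) → 0 H
  atom 19: C, bond orders sum to 1 (valence 4) → 3 H
Totals → C:14, H:24, F:1, N:1, O:3.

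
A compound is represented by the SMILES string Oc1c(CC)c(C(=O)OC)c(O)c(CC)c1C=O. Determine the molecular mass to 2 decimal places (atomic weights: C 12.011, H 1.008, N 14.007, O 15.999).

252.27 g/mol

First, the molecular formula is C13H16O5 (counting implicit H from valence).
  C: 13 × 12.011 = 156.143
  H: 16 × 1.008 = 16.128
  O: 5 × 15.999 = 79.995
Sum: 13×12.011 + 16×1.008 + 5×15.999 = 252.266 → 252.27 g/mol.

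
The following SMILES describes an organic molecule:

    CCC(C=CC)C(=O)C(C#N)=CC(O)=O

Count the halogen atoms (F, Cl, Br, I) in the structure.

0

Scan the SMILES for the halogen motif — none present.
Groups that are present: 2 alkene, 1 carboxylic acid, 1 ketone, 1 nitrile.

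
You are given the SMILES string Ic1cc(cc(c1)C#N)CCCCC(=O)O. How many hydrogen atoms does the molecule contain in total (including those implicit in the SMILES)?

12

Walk through each heavy atom and fill implicit hydrogens from standard valence (C 4, N 3, O 2, S 2, halogen 1); for lowercase aromatic atoms, an aromatic c carries 1 H when it has two neighbours and 0 H with three, and aromatic n carries 0 H:
  atom 1: I (halogen, monovalent) → 0 H
  atom 2: aromatic c, 3 neighbours → 0 H
  atom 3: aromatic c, 2 neighbours → 1 H
  atom 4: aromatic c, 3 neighbours → 0 H
  atom 5: aromatic c, 2 neighbours → 1 H
  atom 6: aromatic c, 3 neighbours → 0 H
  atom 7: aromatic c, 2 neighbours → 1 H
  atom 8: C, bond orders sum to 4 (valence 4) → 0 H
  atom 9: N, bond orders sum to 3 (valence 3) → 0 H
  atom 10: C, bond orders sum to 2 (valence 4) → 2 H
  atom 11: C, bond orders sum to 2 (valence 4) → 2 H
  atom 12: C, bond orders sum to 2 (valence 4) → 2 H
  atom 13: C, bond orders sum to 2 (valence 4) → 2 H
  atom 14: C, bond orders sum to 4 (valence 4) → 0 H
  atom 15: O, bond orders sum to 2 (valence 2) → 0 H
  atom 16: O, bond orders sum to 1 (valence 2) → 1 H
Total hydrogens: 12.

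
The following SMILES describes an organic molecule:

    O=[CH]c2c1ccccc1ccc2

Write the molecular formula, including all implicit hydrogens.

C11H8O

Walk through each heavy atom and fill implicit hydrogens from standard valence (C 4, N 3, O 2, S 2, halogen 1); for lowercase aromatic atoms, an aromatic c carries 1 H when it has two neighbours and 0 H with three, and aromatic n carries 0 H:
  atom 1: O, bond orders sum to 2 (valence 2) → 0 H
  atom 2: C with explicit H count 1
  atom 3: aromatic c, 3 neighbours → 0 H
  atom 4: aromatic c, 3 neighbours → 0 H
  atom 5: aromatic c, 2 neighbours → 1 H
  atom 6: aromatic c, 2 neighbours → 1 H
  atom 7: aromatic c, 2 neighbours → 1 H
  atom 8: aromatic c, 2 neighbours → 1 H
  atom 9: aromatic c, 3 neighbours → 0 H
  atom 10: aromatic c, 2 neighbours → 1 H
  atom 11: aromatic c, 2 neighbours → 1 H
  atom 12: aromatic c, 2 neighbours → 1 H
Totals → C:11, H:8, O:1.
In Hill order: C11H8O.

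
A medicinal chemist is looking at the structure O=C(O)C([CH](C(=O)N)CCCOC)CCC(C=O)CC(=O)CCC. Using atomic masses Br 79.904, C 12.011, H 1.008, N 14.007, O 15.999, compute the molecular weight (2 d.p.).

First, the molecular formula is C17H29NO6 (counting implicit H from valence).
  C: 17 × 12.011 = 204.187
  H: 29 × 1.008 = 29.232
  N: 1 × 14.007 = 14.007
  O: 6 × 15.999 = 95.994
Sum: 17×12.011 + 29×1.008 + 1×14.007 + 6×15.999 = 343.420 → 343.42 g/mol.

343.42 g/mol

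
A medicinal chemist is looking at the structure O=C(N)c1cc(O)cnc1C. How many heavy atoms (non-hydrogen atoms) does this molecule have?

11

Every atom symbol written in the SMILES (organic subset) is one heavy atom; implicit H are not written.
Heavy atoms by element → C:7, N:2, O:2.
Total: 11.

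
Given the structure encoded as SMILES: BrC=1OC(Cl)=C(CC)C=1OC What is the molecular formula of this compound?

C7H8BrClO2

Walk through each heavy atom and fill implicit hydrogens from standard valence (C 4, N 3, O 2, S 2, halogen 1):
  atom 1: Br (halogen, monovalent) → 0 H
  atom 2: C, bond orders sum to 4 (valence 4) → 0 H
  atom 3: O, bond orders sum to 2 (valence 2) → 0 H
  atom 4: C, bond orders sum to 4 (valence 4) → 0 H
  atom 5: Cl (halogen, monovalent) → 0 H
  atom 6: C, bond orders sum to 4 (valence 4) → 0 H
  atom 7: C, bond orders sum to 2 (valence 4) → 2 H
  atom 8: C, bond orders sum to 1 (valence 4) → 3 H
  atom 9: C, bond orders sum to 4 (valence 4) → 0 H
  atom 10: O, bond orders sum to 2 (valence 2) → 0 H
  atom 11: C, bond orders sum to 1 (valence 4) → 3 H
Totals → C:7, H:8, Br:1, Cl:1, O:2.
In Hill order: C7H8BrClO2.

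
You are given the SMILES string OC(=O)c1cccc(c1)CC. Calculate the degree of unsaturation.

Molecular formula: C9H10O2.
DoU = (2C + 2 + N − H − X) / 2, where X is the halogen count and O/S are ignored.
    = (2·9 + 2 + 0 − 10 − 0) / 2 = 10 / 2 = 5.

5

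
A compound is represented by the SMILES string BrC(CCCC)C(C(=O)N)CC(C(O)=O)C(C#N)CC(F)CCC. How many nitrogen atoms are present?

2

Scan the SMILES for N atoms (remember two-letter symbols like Cl and Br are single atoms).
Nitrogen count: 2.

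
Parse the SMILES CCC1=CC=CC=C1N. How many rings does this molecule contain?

In SMILES, each pair of matching ring-closure digits denotes one ring-closing bond; the number of such bonds equals the number of independent rings.
Ring-closure bonds here: 1.

1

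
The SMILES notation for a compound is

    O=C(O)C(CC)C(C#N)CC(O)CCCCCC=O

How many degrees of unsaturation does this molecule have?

Molecular formula: C14H23NO4.
DoU = (2C + 2 + N − H − X) / 2, where X is the halogen count and O/S are ignored.
    = (2·14 + 2 + 1 − 23 − 0) / 2 = 8 / 2 = 4.

4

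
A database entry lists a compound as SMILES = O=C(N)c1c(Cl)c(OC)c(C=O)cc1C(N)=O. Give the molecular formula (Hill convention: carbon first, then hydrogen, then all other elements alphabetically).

C10H9ClN2O4

Walk through each heavy atom and fill implicit hydrogens from standard valence (C 4, N 3, O 2, S 2, halogen 1); for lowercase aromatic atoms, an aromatic c carries 1 H when it has two neighbours and 0 H with three, and aromatic n carries 0 H:
  atom 1: O, bond orders sum to 2 (valence 2) → 0 H
  atom 2: C, bond orders sum to 4 (valence 4) → 0 H
  atom 3: N, bond orders sum to 1 (valence 3) → 2 H
  atom 4: aromatic c, 3 neighbours → 0 H
  atom 5: aromatic c, 3 neighbours → 0 H
  atom 6: Cl (halogen, monovalent) → 0 H
  atom 7: aromatic c, 3 neighbours → 0 H
  atom 8: O, bond orders sum to 2 (valence 2) → 0 H
  atom 9: C, bond orders sum to 1 (valence 4) → 3 H
  atom 10: aromatic c, 3 neighbours → 0 H
  atom 11: C, bond orders sum to 3 (valence 4) → 1 H
  atom 12: O, bond orders sum to 2 (valence 2) → 0 H
  atom 13: aromatic c, 2 neighbours → 1 H
  atom 14: aromatic c, 3 neighbours → 0 H
  atom 15: C, bond orders sum to 4 (valence 4) → 0 H
  atom 16: N, bond orders sum to 1 (valence 3) → 2 H
  atom 17: O, bond orders sum to 2 (valence 2) → 0 H
Totals → C:10, H:9, Cl:1, N:2, O:4.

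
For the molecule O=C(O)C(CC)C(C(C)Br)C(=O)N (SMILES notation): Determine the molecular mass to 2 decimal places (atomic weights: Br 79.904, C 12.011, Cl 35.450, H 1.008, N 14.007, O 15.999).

First, the molecular formula is C8H14BrNO3 (counting implicit H from valence).
  Br: 1 × 79.904 = 79.904
  C: 8 × 12.011 = 96.088
  H: 14 × 1.008 = 14.112
  N: 1 × 14.007 = 14.007
  O: 3 × 15.999 = 47.997
Sum: 1×79.904 + 8×12.011 + 14×1.008 + 1×14.007 + 3×15.999 = 252.108 → 252.11 g/mol.

252.11 g/mol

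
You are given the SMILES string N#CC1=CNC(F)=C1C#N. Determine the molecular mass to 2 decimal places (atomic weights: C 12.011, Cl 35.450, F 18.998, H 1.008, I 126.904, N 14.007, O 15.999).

First, the molecular formula is C6H2FN3 (counting implicit H from valence).
  C: 6 × 12.011 = 72.066
  F: 1 × 18.998 = 18.998
  H: 2 × 1.008 = 2.016
  N: 3 × 14.007 = 42.021
Sum: 6×12.011 + 1×18.998 + 2×1.008 + 3×14.007 = 135.101 → 135.10 g/mol.

135.10 g/mol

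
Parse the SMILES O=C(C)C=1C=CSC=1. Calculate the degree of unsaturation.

4

Degree of unsaturation = (number of rings) + (number of π bonds).
Ring closures in the SMILES: 1.
π bonds: 3 double bonds (each 1 DoU) → 3 DoU from unsaturation.
Total DoU = 1 + 3 = 4.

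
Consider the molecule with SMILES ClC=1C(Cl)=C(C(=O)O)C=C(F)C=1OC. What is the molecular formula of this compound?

C8H5Cl2FO3

Walk through each heavy atom and fill implicit hydrogens from standard valence (C 4, N 3, O 2, S 2, halogen 1):
  atom 1: Cl (halogen, monovalent) → 0 H
  atom 2: C, bond orders sum to 4 (valence 4) → 0 H
  atom 3: C, bond orders sum to 4 (valence 4) → 0 H
  atom 4: Cl (halogen, monovalent) → 0 H
  atom 5: C, bond orders sum to 4 (valence 4) → 0 H
  atom 6: C, bond orders sum to 4 (valence 4) → 0 H
  atom 7: O, bond orders sum to 2 (valence 2) → 0 H
  atom 8: O, bond orders sum to 1 (valence 2) → 1 H
  atom 9: C, bond orders sum to 3 (valence 4) → 1 H
  atom 10: C, bond orders sum to 4 (valence 4) → 0 H
  atom 11: F (halogen, monovalent) → 0 H
  atom 12: C, bond orders sum to 4 (valence 4) → 0 H
  atom 13: O, bond orders sum to 2 (valence 2) → 0 H
  atom 14: C, bond orders sum to 1 (valence 4) → 3 H
Totals → C:8, H:5, Cl:2, F:1, O:3.
In Hill order: C8H5Cl2FO3.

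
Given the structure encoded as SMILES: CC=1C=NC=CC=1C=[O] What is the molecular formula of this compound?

C7H7NO

Walk through each heavy atom and fill implicit hydrogens from standard valence (C 4, N 3, O 2, S 2, halogen 1):
  atom 1: C, bond orders sum to 1 (valence 4) → 3 H
  atom 2: C, bond orders sum to 4 (valence 4) → 0 H
  atom 3: C, bond orders sum to 3 (valence 4) → 1 H
  atom 4: N, bond orders sum to 3 (valence 3) → 0 H
  atom 5: C, bond orders sum to 3 (valence 4) → 1 H
  atom 6: C, bond orders sum to 3 (valence 4) → 1 H
  atom 7: C, bond orders sum to 4 (valence 4) → 0 H
  atom 8: C, bond orders sum to 3 (valence 4) → 1 H
  atom 9: O with explicit H count 0
Totals → C:7, H:7, N:1, O:1.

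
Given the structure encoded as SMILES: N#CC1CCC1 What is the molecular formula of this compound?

Walk through each heavy atom and fill implicit hydrogens from standard valence (C 4, N 3, O 2, S 2, halogen 1):
  atom 1: N, bond orders sum to 3 (valence 3) → 0 H
  atom 2: C, bond orders sum to 4 (valence 4) → 0 H
  atom 3: C, bond orders sum to 3 (valence 4) → 1 H
  atom 4: C, bond orders sum to 2 (valence 4) → 2 H
  atom 5: C, bond orders sum to 2 (valence 4) → 2 H
  atom 6: C, bond orders sum to 2 (valence 4) → 2 H
Totals → C:5, H:7, N:1.

C5H7N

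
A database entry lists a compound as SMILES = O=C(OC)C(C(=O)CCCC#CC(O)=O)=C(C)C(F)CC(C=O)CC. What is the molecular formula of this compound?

C18H23FO6

Walk through each heavy atom and fill implicit hydrogens from standard valence (C 4, N 3, O 2, S 2, halogen 1):
  atom 1: O, bond orders sum to 2 (valence 2) → 0 H
  atom 2: C, bond orders sum to 4 (valence 4) → 0 H
  atom 3: O, bond orders sum to 2 (valence 2) → 0 H
  atom 4: C, bond orders sum to 1 (valence 4) → 3 H
  atom 5: C, bond orders sum to 4 (valence 4) → 0 H
  atom 6: C, bond orders sum to 4 (valence 4) → 0 H
  atom 7: O, bond orders sum to 2 (valence 2) → 0 H
  atom 8: C, bond orders sum to 2 (valence 4) → 2 H
  atom 9: C, bond orders sum to 2 (valence 4) → 2 H
  atom 10: C, bond orders sum to 2 (valence 4) → 2 H
  atom 11: C, bond orders sum to 4 (valence 4) → 0 H
  atom 12: C, bond orders sum to 4 (valence 4) → 0 H
  atom 13: C, bond orders sum to 4 (valence 4) → 0 H
  atom 14: O, bond orders sum to 1 (valence 2) → 1 H
  atom 15: O, bond orders sum to 2 (valence 2) → 0 H
  atom 16: C, bond orders sum to 4 (valence 4) → 0 H
  atom 17: C, bond orders sum to 1 (valence 4) → 3 H
  atom 18: C, bond orders sum to 3 (valence 4) → 1 H
  atom 19: F (halogen, monovalent) → 0 H
  atom 20: C, bond orders sum to 2 (valence 4) → 2 H
  atom 21: C, bond orders sum to 3 (valence 4) → 1 H
  atom 22: C, bond orders sum to 3 (valence 4) → 1 H
  atom 23: O, bond orders sum to 2 (valence 2) → 0 H
  atom 24: C, bond orders sum to 2 (valence 4) → 2 H
  atom 25: C, bond orders sum to 1 (valence 4) → 3 H
Totals → C:18, H:23, F:1, O:6.
In Hill order: C18H23FO6.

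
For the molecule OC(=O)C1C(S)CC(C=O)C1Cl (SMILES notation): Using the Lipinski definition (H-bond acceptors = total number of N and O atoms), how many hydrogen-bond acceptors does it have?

N atoms: 0; O atoms: 3.
Lipinski HBA = 0 + 3 = 3.

3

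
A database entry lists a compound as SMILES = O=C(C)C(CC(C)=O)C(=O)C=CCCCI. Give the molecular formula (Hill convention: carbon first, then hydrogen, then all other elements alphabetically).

Walk through each heavy atom and fill implicit hydrogens from standard valence (C 4, N 3, O 2, S 2, halogen 1):
  atom 1: O, bond orders sum to 2 (valence 2) → 0 H
  atom 2: C, bond orders sum to 4 (valence 4) → 0 H
  atom 3: C, bond orders sum to 1 (valence 4) → 3 H
  atom 4: C, bond orders sum to 3 (valence 4) → 1 H
  atom 5: C, bond orders sum to 2 (valence 4) → 2 H
  atom 6: C, bond orders sum to 4 (valence 4) → 0 H
  atom 7: C, bond orders sum to 1 (valence 4) → 3 H
  atom 8: O, bond orders sum to 2 (valence 2) → 0 H
  atom 9: C, bond orders sum to 4 (valence 4) → 0 H
  atom 10: O, bond orders sum to 2 (valence 2) → 0 H
  atom 11: C, bond orders sum to 3 (valence 4) → 1 H
  atom 12: C, bond orders sum to 3 (valence 4) → 1 H
  atom 13: C, bond orders sum to 2 (valence 4) → 2 H
  atom 14: C, bond orders sum to 2 (valence 4) → 2 H
  atom 15: C, bond orders sum to 2 (valence 4) → 2 H
  atom 16: I (halogen, monovalent) → 0 H
Totals → C:12, H:17, I:1, O:3.

C12H17IO3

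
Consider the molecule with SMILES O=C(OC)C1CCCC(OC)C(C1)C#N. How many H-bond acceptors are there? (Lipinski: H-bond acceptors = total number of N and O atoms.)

4

N atoms: 1; O atoms: 3.
Lipinski HBA = 1 + 3 = 4.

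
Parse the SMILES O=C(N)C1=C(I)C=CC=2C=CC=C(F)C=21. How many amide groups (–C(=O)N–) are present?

1

The amide motif appears at heavy-atom position 2 in the SMILES.
Amide count: 1.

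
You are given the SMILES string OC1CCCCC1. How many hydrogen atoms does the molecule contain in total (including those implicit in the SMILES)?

Walk through each heavy atom and fill implicit hydrogens from standard valence (C 4, N 3, O 2, S 2, halogen 1):
  atom 1: O, bond orders sum to 1 (valence 2) → 1 H
  atom 2: C, bond orders sum to 3 (valence 4) → 1 H
  atom 3: C, bond orders sum to 2 (valence 4) → 2 H
  atom 4: C, bond orders sum to 2 (valence 4) → 2 H
  atom 5: C, bond orders sum to 2 (valence 4) → 2 H
  atom 6: C, bond orders sum to 2 (valence 4) → 2 H
  atom 7: C, bond orders sum to 2 (valence 4) → 2 H
Total hydrogens: 12.

12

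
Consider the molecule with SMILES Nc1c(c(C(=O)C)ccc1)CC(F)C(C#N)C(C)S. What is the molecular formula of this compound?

C14H17FN2OS

Walk through each heavy atom and fill implicit hydrogens from standard valence (C 4, N 3, O 2, S 2, halogen 1); for lowercase aromatic atoms, an aromatic c carries 1 H when it has two neighbours and 0 H with three, and aromatic n carries 0 H:
  atom 1: N, bond orders sum to 1 (valence 3) → 2 H
  atom 2: aromatic c, 3 neighbours → 0 H
  atom 3: aromatic c, 3 neighbours → 0 H
  atom 4: aromatic c, 3 neighbours → 0 H
  atom 5: C, bond orders sum to 4 (valence 4) → 0 H
  atom 6: O, bond orders sum to 2 (valence 2) → 0 H
  atom 7: C, bond orders sum to 1 (valence 4) → 3 H
  atom 8: aromatic c, 2 neighbours → 1 H
  atom 9: aromatic c, 2 neighbours → 1 H
  atom 10: aromatic c, 2 neighbours → 1 H
  atom 11: C, bond orders sum to 2 (valence 4) → 2 H
  atom 12: C, bond orders sum to 3 (valence 4) → 1 H
  atom 13: F (halogen, monovalent) → 0 H
  atom 14: C, bond orders sum to 3 (valence 4) → 1 H
  atom 15: C, bond orders sum to 4 (valence 4) → 0 H
  atom 16: N, bond orders sum to 3 (valence 3) → 0 H
  atom 17: C, bond orders sum to 3 (valence 4) → 1 H
  atom 18: C, bond orders sum to 1 (valence 4) → 3 H
  atom 19: S, bond orders sum to 1 (valence 2) → 1 H
Totals → C:14, H:17, F:1, N:2, O:1, S:1.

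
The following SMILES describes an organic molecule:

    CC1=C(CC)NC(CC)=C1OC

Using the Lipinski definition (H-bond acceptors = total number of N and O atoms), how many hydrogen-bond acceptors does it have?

2

N atoms: 1; O atoms: 1.
Lipinski HBA = 1 + 1 = 2.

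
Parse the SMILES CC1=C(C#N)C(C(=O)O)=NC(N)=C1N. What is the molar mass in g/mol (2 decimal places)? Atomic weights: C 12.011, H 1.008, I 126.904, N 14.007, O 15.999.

192.18 g/mol

First, the molecular formula is C8H8N4O2 (counting implicit H from valence).
  C: 8 × 12.011 = 96.088
  H: 8 × 1.008 = 8.064
  N: 4 × 14.007 = 56.028
  O: 2 × 15.999 = 31.998
Sum: 8×12.011 + 8×1.008 + 4×14.007 + 2×15.999 = 192.178 → 192.18 g/mol.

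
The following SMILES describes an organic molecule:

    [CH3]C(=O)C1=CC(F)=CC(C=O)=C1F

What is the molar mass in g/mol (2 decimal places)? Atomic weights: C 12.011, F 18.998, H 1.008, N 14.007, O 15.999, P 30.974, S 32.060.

First, the molecular formula is C9H6F2O2 (counting implicit H from valence).
  C: 9 × 12.011 = 108.099
  F: 2 × 18.998 = 37.996
  H: 6 × 1.008 = 6.048
  O: 2 × 15.999 = 31.998
Sum: 9×12.011 + 2×18.998 + 6×1.008 + 2×15.999 = 184.141 → 184.14 g/mol.

184.14 g/mol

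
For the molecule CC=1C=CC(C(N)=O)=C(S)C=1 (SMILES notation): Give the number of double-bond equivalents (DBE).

Molecular formula: C8H9NOS.
DoU = (2C + 2 + N − H − X) / 2, where X is the halogen count and O/S are ignored.
    = (2·8 + 2 + 1 − 9 − 0) / 2 = 10 / 2 = 5.

5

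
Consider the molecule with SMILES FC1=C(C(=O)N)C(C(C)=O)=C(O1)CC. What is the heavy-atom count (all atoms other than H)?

14

Every atom symbol written in the SMILES (organic subset) is one heavy atom; implicit H are not written.
Heavy atoms by element → C:9, F:1, N:1, O:3.
Total: 14.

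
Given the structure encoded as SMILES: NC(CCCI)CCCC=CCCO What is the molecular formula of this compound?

Walk through each heavy atom and fill implicit hydrogens from standard valence (C 4, N 3, O 2, S 2, halogen 1):
  atom 1: N, bond orders sum to 1 (valence 3) → 2 H
  atom 2: C, bond orders sum to 3 (valence 4) → 1 H
  atom 3: C, bond orders sum to 2 (valence 4) → 2 H
  atom 4: C, bond orders sum to 2 (valence 4) → 2 H
  atom 5: C, bond orders sum to 2 (valence 4) → 2 H
  atom 6: I (halogen, monovalent) → 0 H
  atom 7: C, bond orders sum to 2 (valence 4) → 2 H
  atom 8: C, bond orders sum to 2 (valence 4) → 2 H
  atom 9: C, bond orders sum to 2 (valence 4) → 2 H
  atom 10: C, bond orders sum to 3 (valence 4) → 1 H
  atom 11: C, bond orders sum to 3 (valence 4) → 1 H
  atom 12: C, bond orders sum to 2 (valence 4) → 2 H
  atom 13: C, bond orders sum to 2 (valence 4) → 2 H
  atom 14: O, bond orders sum to 1 (valence 2) → 1 H
Totals → C:11, H:22, I:1, N:1, O:1.
In Hill order: C11H22INO.

C11H22INO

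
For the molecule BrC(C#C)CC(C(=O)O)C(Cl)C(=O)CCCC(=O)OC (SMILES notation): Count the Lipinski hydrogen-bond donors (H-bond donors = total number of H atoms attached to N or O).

1

Donors: find every N or O and count the H atoms it carries.
  atom 8 (O): bond orders sum to 2 → 0 H
  atom 9 (O): bond orders sum to 1 → 1 H
  atom 13 (O): bond orders sum to 2 → 0 H
  atom 18 (O): bond orders sum to 2 → 0 H
  atom 19 (O): bond orders sum to 2 → 0 H
Lipinski HBD = 1.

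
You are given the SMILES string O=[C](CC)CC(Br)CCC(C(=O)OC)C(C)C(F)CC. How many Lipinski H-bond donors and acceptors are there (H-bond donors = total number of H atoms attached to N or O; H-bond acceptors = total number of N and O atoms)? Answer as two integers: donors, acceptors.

0, 3

Donors: find every N or O and count the H atoms it carries.
  atom 1 (O): bond orders sum to 2 → 0 H
  atom 12 (O): bond orders sum to 2 → 0 H
  atom 13 (O): bond orders sum to 2 → 0 H
Lipinski HBD = 0.
Acceptors: N atoms = 0, O atoms = 3 → HBA = 3.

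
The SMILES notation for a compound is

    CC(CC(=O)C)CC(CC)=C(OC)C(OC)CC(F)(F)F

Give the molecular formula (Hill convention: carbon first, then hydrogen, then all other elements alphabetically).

C15H25F3O3

Walk through each heavy atom and fill implicit hydrogens from standard valence (C 4, N 3, O 2, S 2, halogen 1):
  atom 1: C, bond orders sum to 1 (valence 4) → 3 H
  atom 2: C, bond orders sum to 3 (valence 4) → 1 H
  atom 3: C, bond orders sum to 2 (valence 4) → 2 H
  atom 4: C, bond orders sum to 4 (valence 4) → 0 H
  atom 5: O, bond orders sum to 2 (valence 2) → 0 H
  atom 6: C, bond orders sum to 1 (valence 4) → 3 H
  atom 7: C, bond orders sum to 2 (valence 4) → 2 H
  atom 8: C, bond orders sum to 4 (valence 4) → 0 H
  atom 9: C, bond orders sum to 2 (valence 4) → 2 H
  atom 10: C, bond orders sum to 1 (valence 4) → 3 H
  atom 11: C, bond orders sum to 4 (valence 4) → 0 H
  atom 12: O, bond orders sum to 2 (valence 2) → 0 H
  atom 13: C, bond orders sum to 1 (valence 4) → 3 H
  atom 14: C, bond orders sum to 3 (valence 4) → 1 H
  atom 15: O, bond orders sum to 2 (valence 2) → 0 H
  atom 16: C, bond orders sum to 1 (valence 4) → 3 H
  atom 17: C, bond orders sum to 2 (valence 4) → 2 H
  atom 18: C, bond orders sum to 4 (valence 4) → 0 H
  atom 19: F (halogen, monovalent) → 0 H
  atom 20: F (halogen, monovalent) → 0 H
  atom 21: F (halogen, monovalent) → 0 H
Totals → C:15, H:25, F:3, O:3.
In Hill order: C15H25F3O3.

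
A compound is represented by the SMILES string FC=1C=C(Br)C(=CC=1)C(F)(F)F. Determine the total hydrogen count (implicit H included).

3

Walk through each heavy atom and fill implicit hydrogens from standard valence (C 4, N 3, O 2, S 2, halogen 1):
  atom 1: F (halogen, monovalent) → 0 H
  atom 2: C, bond orders sum to 4 (valence 4) → 0 H
  atom 3: C, bond orders sum to 3 (valence 4) → 1 H
  atom 4: C, bond orders sum to 4 (valence 4) → 0 H
  atom 5: Br (halogen, monovalent) → 0 H
  atom 6: C, bond orders sum to 4 (valence 4) → 0 H
  atom 7: C, bond orders sum to 3 (valence 4) → 1 H
  atom 8: C, bond orders sum to 3 (valence 4) → 1 H
  atom 9: C, bond orders sum to 4 (valence 4) → 0 H
  atom 10: F (halogen, monovalent) → 0 H
  atom 11: F (halogen, monovalent) → 0 H
  atom 12: F (halogen, monovalent) → 0 H
Total hydrogens: 3.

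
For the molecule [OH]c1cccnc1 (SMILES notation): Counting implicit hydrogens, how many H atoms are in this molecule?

Walk through each heavy atom and fill implicit hydrogens from standard valence (C 4, N 3, O 2, S 2, halogen 1); for lowercase aromatic atoms, an aromatic c carries 1 H when it has two neighbours and 0 H with three, and aromatic n carries 0 H:
  atom 1: O with explicit H count 1
  atom 2: aromatic c, 3 neighbours → 0 H
  atom 3: aromatic c, 2 neighbours → 1 H
  atom 4: aromatic c, 2 neighbours → 1 H
  atom 5: aromatic c, 2 neighbours → 1 H
  atom 6: aromatic n, 2 neighbours → 0 H
  atom 7: aromatic c, 2 neighbours → 1 H
Total hydrogens: 5.

5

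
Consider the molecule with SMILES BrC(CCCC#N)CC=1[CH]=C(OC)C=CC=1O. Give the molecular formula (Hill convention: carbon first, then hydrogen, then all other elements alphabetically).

C13H16BrNO2

Walk through each heavy atom and fill implicit hydrogens from standard valence (C 4, N 3, O 2, S 2, halogen 1):
  atom 1: Br (halogen, monovalent) → 0 H
  atom 2: C, bond orders sum to 3 (valence 4) → 1 H
  atom 3: C, bond orders sum to 2 (valence 4) → 2 H
  atom 4: C, bond orders sum to 2 (valence 4) → 2 H
  atom 5: C, bond orders sum to 2 (valence 4) → 2 H
  atom 6: C, bond orders sum to 4 (valence 4) → 0 H
  atom 7: N, bond orders sum to 3 (valence 3) → 0 H
  atom 8: C, bond orders sum to 2 (valence 4) → 2 H
  atom 9: C, bond orders sum to 4 (valence 4) → 0 H
  atom 10: C with explicit H count 1
  atom 11: C, bond orders sum to 4 (valence 4) → 0 H
  atom 12: O, bond orders sum to 2 (valence 2) → 0 H
  atom 13: C, bond orders sum to 1 (valence 4) → 3 H
  atom 14: C, bond orders sum to 3 (valence 4) → 1 H
  atom 15: C, bond orders sum to 3 (valence 4) → 1 H
  atom 16: C, bond orders sum to 4 (valence 4) → 0 H
  atom 17: O, bond orders sum to 1 (valence 2) → 1 H
Totals → C:13, H:16, Br:1, N:1, O:2.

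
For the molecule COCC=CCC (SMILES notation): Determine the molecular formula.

Walk through each heavy atom and fill implicit hydrogens from standard valence (C 4, N 3, O 2, S 2, halogen 1):
  atom 1: C, bond orders sum to 1 (valence 4) → 3 H
  atom 2: O, bond orders sum to 2 (valence 2) → 0 H
  atom 3: C, bond orders sum to 2 (valence 4) → 2 H
  atom 4: C, bond orders sum to 3 (valence 4) → 1 H
  atom 5: C, bond orders sum to 3 (valence 4) → 1 H
  atom 6: C, bond orders sum to 2 (valence 4) → 2 H
  atom 7: C, bond orders sum to 1 (valence 4) → 3 H
Totals → C:6, H:12, O:1.

C6H12O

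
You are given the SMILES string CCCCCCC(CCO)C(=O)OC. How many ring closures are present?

0

In SMILES, each pair of matching ring-closure digits denotes one ring-closing bond; the number of such bonds equals the number of independent rings.
Ring-closure bonds here: 0.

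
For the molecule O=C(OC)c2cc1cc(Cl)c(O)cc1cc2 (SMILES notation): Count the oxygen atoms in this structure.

3

Scan the SMILES for O atoms (remember two-letter symbols like Cl and Br are single atoms).
Oxygen count: 3.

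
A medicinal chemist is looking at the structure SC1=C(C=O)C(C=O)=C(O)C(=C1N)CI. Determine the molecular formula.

C9H8INO3S

Walk through each heavy atom and fill implicit hydrogens from standard valence (C 4, N 3, O 2, S 2, halogen 1):
  atom 1: S, bond orders sum to 1 (valence 2) → 1 H
  atom 2: C, bond orders sum to 4 (valence 4) → 0 H
  atom 3: C, bond orders sum to 4 (valence 4) → 0 H
  atom 4: C, bond orders sum to 3 (valence 4) → 1 H
  atom 5: O, bond orders sum to 2 (valence 2) → 0 H
  atom 6: C, bond orders sum to 4 (valence 4) → 0 H
  atom 7: C, bond orders sum to 3 (valence 4) → 1 H
  atom 8: O, bond orders sum to 2 (valence 2) → 0 H
  atom 9: C, bond orders sum to 4 (valence 4) → 0 H
  atom 10: O, bond orders sum to 1 (valence 2) → 1 H
  atom 11: C, bond orders sum to 4 (valence 4) → 0 H
  atom 12: C, bond orders sum to 4 (valence 4) → 0 H
  atom 13: N, bond orders sum to 1 (valence 3) → 2 H
  atom 14: C, bond orders sum to 2 (valence 4) → 2 H
  atom 15: I (halogen, monovalent) → 0 H
Totals → C:9, H:8, I:1, N:1, O:3, S:1.
In Hill order: C9H8INO3S.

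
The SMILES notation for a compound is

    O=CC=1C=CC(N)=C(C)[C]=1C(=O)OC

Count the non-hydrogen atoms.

Every atom symbol written in the SMILES (organic subset) is one heavy atom; implicit H are not written.
Heavy atoms by element → C:10, N:1, O:3.
Total: 14.

14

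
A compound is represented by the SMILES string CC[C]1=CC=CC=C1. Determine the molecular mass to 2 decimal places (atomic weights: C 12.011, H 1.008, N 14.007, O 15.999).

106.17 g/mol

First, the molecular formula is C8H10 (counting implicit H from valence).
  C: 8 × 12.011 = 96.088
  H: 10 × 1.008 = 10.080
Sum: 8×12.011 + 10×1.008 = 106.168 → 106.17 g/mol.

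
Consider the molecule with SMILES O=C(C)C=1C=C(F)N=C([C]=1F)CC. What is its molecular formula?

C9H9F2NO

Walk through each heavy atom and fill implicit hydrogens from standard valence (C 4, N 3, O 2, S 2, halogen 1):
  atom 1: O, bond orders sum to 2 (valence 2) → 0 H
  atom 2: C, bond orders sum to 4 (valence 4) → 0 H
  atom 3: C, bond orders sum to 1 (valence 4) → 3 H
  atom 4: C, bond orders sum to 4 (valence 4) → 0 H
  atom 5: C, bond orders sum to 3 (valence 4) → 1 H
  atom 6: C, bond orders sum to 4 (valence 4) → 0 H
  atom 7: F (halogen, monovalent) → 0 H
  atom 8: N, bond orders sum to 3 (valence 3) → 0 H
  atom 9: C, bond orders sum to 4 (valence 4) → 0 H
  atom 10: C with explicit H count 0
  atom 11: F (halogen, monovalent) → 0 H
  atom 12: C, bond orders sum to 2 (valence 4) → 2 H
  atom 13: C, bond orders sum to 1 (valence 4) → 3 H
Totals → C:9, H:9, F:2, N:1, O:1.
In Hill order: C9H9F2NO.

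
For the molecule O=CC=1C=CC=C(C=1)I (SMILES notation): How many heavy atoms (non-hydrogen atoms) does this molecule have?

Every atom symbol written in the SMILES (organic subset) is one heavy atom; implicit H are not written.
Heavy atoms by element → C:7, I:1, O:1.
Total: 9.

9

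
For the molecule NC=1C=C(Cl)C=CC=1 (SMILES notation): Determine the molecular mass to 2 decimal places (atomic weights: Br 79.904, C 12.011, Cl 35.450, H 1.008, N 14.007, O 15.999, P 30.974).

127.57 g/mol

First, the molecular formula is C6H6ClN (counting implicit H from valence).
  C: 6 × 12.011 = 72.066
  Cl: 1 × 35.450 = 35.450
  H: 6 × 1.008 = 6.048
  N: 1 × 14.007 = 14.007
Sum: 6×12.011 + 1×35.450 + 6×1.008 + 1×14.007 = 127.571 → 127.57 g/mol.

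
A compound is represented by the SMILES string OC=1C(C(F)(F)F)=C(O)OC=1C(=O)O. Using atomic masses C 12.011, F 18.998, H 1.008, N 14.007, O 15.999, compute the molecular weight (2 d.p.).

212.08 g/mol

First, the molecular formula is C6H3F3O5 (counting implicit H from valence).
  C: 6 × 12.011 = 72.066
  F: 3 × 18.998 = 56.994
  H: 3 × 1.008 = 3.024
  O: 5 × 15.999 = 79.995
Sum: 6×12.011 + 3×18.998 + 3×1.008 + 5×15.999 = 212.079 → 212.08 g/mol.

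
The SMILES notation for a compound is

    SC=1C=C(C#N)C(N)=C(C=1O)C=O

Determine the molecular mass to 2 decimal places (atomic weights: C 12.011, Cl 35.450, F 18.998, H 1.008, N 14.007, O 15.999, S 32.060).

First, the molecular formula is C8H6N2O2S (counting implicit H from valence).
  C: 8 × 12.011 = 96.088
  H: 6 × 1.008 = 6.048
  N: 2 × 14.007 = 28.014
  O: 2 × 15.999 = 31.998
  S: 1 × 32.060 = 32.060
Sum: 8×12.011 + 6×1.008 + 2×14.007 + 2×15.999 + 1×32.060 = 194.208 → 194.21 g/mol.

194.21 g/mol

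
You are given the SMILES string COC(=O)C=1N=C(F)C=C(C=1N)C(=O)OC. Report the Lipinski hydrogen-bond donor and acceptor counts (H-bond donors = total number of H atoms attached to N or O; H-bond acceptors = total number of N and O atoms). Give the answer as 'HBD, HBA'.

Donors: find every N or O and count the H atoms it carries.
  atom 2 (O): bond orders sum to 2 → 0 H
  atom 4 (O): bond orders sum to 2 → 0 H
  atom 6 (N): bond orders sum to 3 → 0 H
  atom 12 (N): bond orders sum to 1 → 2 H
  atom 14 (O): bond orders sum to 2 → 0 H
  atom 15 (O): bond orders sum to 2 → 0 H
Lipinski HBD = 2.
Acceptors: N atoms = 2, O atoms = 4 → HBA = 6.

2, 6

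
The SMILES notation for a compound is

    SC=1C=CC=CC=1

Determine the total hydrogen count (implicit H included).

Walk through each heavy atom and fill implicit hydrogens from standard valence (C 4, N 3, O 2, S 2, halogen 1):
  atom 1: S, bond orders sum to 1 (valence 2) → 1 H
  atom 2: C, bond orders sum to 4 (valence 4) → 0 H
  atom 3: C, bond orders sum to 3 (valence 4) → 1 H
  atom 4: C, bond orders sum to 3 (valence 4) → 1 H
  atom 5: C, bond orders sum to 3 (valence 4) → 1 H
  atom 6: C, bond orders sum to 3 (valence 4) → 1 H
  atom 7: C, bond orders sum to 3 (valence 4) → 1 H
Total hydrogens: 6.

6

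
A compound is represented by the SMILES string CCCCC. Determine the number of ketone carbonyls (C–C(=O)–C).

Scan the SMILES for the ketone motif — none present.

0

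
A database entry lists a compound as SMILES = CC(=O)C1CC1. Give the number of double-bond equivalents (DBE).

Degree of unsaturation = (number of rings) + (number of π bonds).
Ring closures in the SMILES: 1.
π bonds: 1 double bond (each 1 DoU) → 1 DoU from unsaturation.
Total DoU = 1 + 1 = 2.

2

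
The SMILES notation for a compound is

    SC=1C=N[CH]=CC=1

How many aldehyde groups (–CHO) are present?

Scan the SMILES for the aldehyde motif — none present.
Groups that are present: 1 thiol.

0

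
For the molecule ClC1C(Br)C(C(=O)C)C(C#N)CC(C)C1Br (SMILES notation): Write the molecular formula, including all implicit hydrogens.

C11H14Br2ClNO

Walk through each heavy atom and fill implicit hydrogens from standard valence (C 4, N 3, O 2, S 2, halogen 1):
  atom 1: Cl (halogen, monovalent) → 0 H
  atom 2: C, bond orders sum to 3 (valence 4) → 1 H
  atom 3: C, bond orders sum to 3 (valence 4) → 1 H
  atom 4: Br (halogen, monovalent) → 0 H
  atom 5: C, bond orders sum to 3 (valence 4) → 1 H
  atom 6: C, bond orders sum to 4 (valence 4) → 0 H
  atom 7: O, bond orders sum to 2 (valence 2) → 0 H
  atom 8: C, bond orders sum to 1 (valence 4) → 3 H
  atom 9: C, bond orders sum to 3 (valence 4) → 1 H
  atom 10: C, bond orders sum to 4 (valence 4) → 0 H
  atom 11: N, bond orders sum to 3 (valence 3) → 0 H
  atom 12: C, bond orders sum to 2 (valence 4) → 2 H
  atom 13: C, bond orders sum to 3 (valence 4) → 1 H
  atom 14: C, bond orders sum to 1 (valence 4) → 3 H
  atom 15: C, bond orders sum to 3 (valence 4) → 1 H
  atom 16: Br (halogen, monovalent) → 0 H
Totals → C:11, H:14, Br:2, Cl:1, N:1, O:1.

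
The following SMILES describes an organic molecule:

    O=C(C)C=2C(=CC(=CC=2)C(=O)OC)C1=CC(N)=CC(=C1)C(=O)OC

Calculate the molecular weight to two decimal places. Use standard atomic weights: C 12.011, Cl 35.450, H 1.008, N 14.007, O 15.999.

First, the molecular formula is C18H17NO5 (counting implicit H from valence).
  C: 18 × 12.011 = 216.198
  H: 17 × 1.008 = 17.136
  N: 1 × 14.007 = 14.007
  O: 5 × 15.999 = 79.995
Sum: 18×12.011 + 17×1.008 + 1×14.007 + 5×15.999 = 327.336 → 327.34 g/mol.

327.34 g/mol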